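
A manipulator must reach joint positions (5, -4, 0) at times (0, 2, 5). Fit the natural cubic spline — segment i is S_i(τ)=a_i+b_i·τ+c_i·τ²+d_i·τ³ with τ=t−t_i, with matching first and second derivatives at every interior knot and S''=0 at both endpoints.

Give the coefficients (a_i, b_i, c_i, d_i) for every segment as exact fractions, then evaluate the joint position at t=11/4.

  seg 0: a=5 b=-17/3 c=0 d=7/24
  seg 1: a=-4 b=-13/6 c=7/4 d=-7/36
S(11/4) = -1209/256

Δ: Δ0=-9/2, Δ1=4/3
row 1: diag=10, rhs=35; c'=3/10, d'=7/2
back: M1=7/2
M: M0=0, M1=7/2, M2=0
seg 0: a=5, c=M0/2=0, d=(M1−M0)/(6·2)=7/24, b=Δ0−h0·(2M0+M1)/6=-17/3
seg 1: a=-4, c=M1/2=7/4, d=(M2−M1)/(6·3)=-7/36, b=Δ1−h1·(2M1+M2)/6=-13/6
t_q=11/4 → seg 1, τ=3/4; S=-4+-13/6·τ+7/4·τ²+-7/36·τ³=-1209/256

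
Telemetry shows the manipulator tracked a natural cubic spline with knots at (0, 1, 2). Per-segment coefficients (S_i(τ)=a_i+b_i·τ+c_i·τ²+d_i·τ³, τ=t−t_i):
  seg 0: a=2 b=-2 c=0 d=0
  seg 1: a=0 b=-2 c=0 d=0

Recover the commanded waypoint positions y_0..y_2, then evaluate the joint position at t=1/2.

y_0=2 y_1=0 y_2=-2
S(1/2) = 1

y_0 = S_0(0) = a_0 = 2
y_1 = S_1(0) = a_1 = 0
y_2 = S_1(1) = -2
t_q=1/2 is in segment 0 (τ=1/2); S_0(τ)=1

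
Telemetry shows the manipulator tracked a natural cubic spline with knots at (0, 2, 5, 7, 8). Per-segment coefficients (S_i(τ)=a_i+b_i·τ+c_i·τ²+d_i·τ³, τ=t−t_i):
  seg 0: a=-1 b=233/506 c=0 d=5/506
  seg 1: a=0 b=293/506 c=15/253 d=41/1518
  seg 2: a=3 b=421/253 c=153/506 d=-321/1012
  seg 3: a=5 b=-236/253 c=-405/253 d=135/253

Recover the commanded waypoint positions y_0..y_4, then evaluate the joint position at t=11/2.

y_0 = S_0(0) = a_0 = -1
y_1 = S_1(0) = a_1 = 0
y_2 = S_2(0) = a_2 = 3
y_3 = S_3(0) = a_3 = 5
y_4 = S_3(1) = 3
t_q=11/2 is in segment 2 (τ=1/2); S_2(τ)=31315/8096

y_0=-1 y_1=0 y_2=3 y_3=5 y_4=3
S(11/2) = 31315/8096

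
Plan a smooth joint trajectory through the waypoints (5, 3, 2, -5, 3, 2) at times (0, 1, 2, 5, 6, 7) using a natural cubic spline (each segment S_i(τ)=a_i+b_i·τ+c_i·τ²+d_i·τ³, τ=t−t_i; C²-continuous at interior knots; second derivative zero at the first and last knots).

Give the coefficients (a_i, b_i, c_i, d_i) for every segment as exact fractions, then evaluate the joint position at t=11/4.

  seg 0: a=5 b=-6115/2451 c=0 d=1213/2451
  seg 1: a=3 b=-2476/2451 c=1213/817 d=-3614/2451
  seg 2: a=2 b=-6040/2451 c=-2401/817 d=170/171
  seg 3: a=-5 b=16532/2451 c=4909/817 d=-11651/2451
  seg 4: a=3 b=11033/2451 c=-6742/817 d=6742/2451
S(11/4) = -28285/26144

Δ: Δ0=-2, Δ1=-1, Δ2=-7/3, Δ3=8, Δ4=-1
row 1: diag=4, rhs=6; c'=1/4, d'=3/2
row 2: denom=8−1·1/4=31/4; d'=(-8−1·3/2)/(31/4)=-38/31
row 3: denom=8−3·12/31=212/31; d'=(62−3·-38/31)/(212/31)=509/53
row 4: denom=4−1·31/212=817/212; d'=(-54−1·509/53)/(817/212)=-13484/817
back: M4=-13484/817
back: M3=509/53−31/212·-13484/817=9818/817
back: M2=-38/31−12/31·9818/817=-4802/817
back: M1=3/2−1/4·-4802/817=2426/817
M: M0=0, M1=2426/817, M2=-4802/817, M3=9818/817, M4=-13484/817, M5=0
seg 0: a=5, c=M0/2=0, d=(M1−M0)/(6·1)=1213/2451, b=Δ0−h0·(2M0+M1)/6=-6115/2451
seg 1: a=3, c=M1/2=1213/817, d=(M2−M1)/(6·1)=-3614/2451, b=Δ1−h1·(2M1+M2)/6=-2476/2451
seg 2: a=2, c=M2/2=-2401/817, d=(M3−M2)/(6·3)=170/171, b=Δ2−h2·(2M2+M3)/6=-6040/2451
seg 3: a=-5, c=M3/2=4909/817, d=(M4−M3)/(6·1)=-11651/2451, b=Δ3−h3·(2M3+M4)/6=16532/2451
seg 4: a=3, c=M4/2=-6742/817, d=(M5−M4)/(6·1)=6742/2451, b=Δ4−h4·(2M4+M5)/6=11033/2451
t_q=11/4 → seg 2, τ=3/4; S=2+-6040/2451·τ+-2401/817·τ²+170/171·τ³=-28285/26144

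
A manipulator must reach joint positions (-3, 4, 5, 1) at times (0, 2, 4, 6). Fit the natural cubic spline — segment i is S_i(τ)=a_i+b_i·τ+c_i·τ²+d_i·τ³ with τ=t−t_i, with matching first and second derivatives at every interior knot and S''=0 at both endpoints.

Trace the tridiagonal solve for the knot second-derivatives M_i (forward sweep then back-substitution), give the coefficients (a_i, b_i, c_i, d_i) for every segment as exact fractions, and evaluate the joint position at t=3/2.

Δ: Δ0=7/2, Δ1=1/2, Δ2=-2
row 1: diag=8, rhs=-18; c'=1/4, d'=-9/4
row 2: denom=8−2·1/4=15/2; d'=(-15−2·-9/4)/(15/2)=-7/5
back: M2=-7/5
back: M1=-9/4−1/4·-7/5=-19/10
M: M0=0, M1=-19/10, M2=-7/5, M3=0
seg 0: a=-3, c=M0/2=0, d=(M1−M0)/(6·2)=-19/120, b=Δ0−h0·(2M0+M1)/6=62/15
seg 1: a=4, c=M1/2=-19/20, d=(M2−M1)/(6·2)=1/24, b=Δ1−h1·(2M1+M2)/6=67/30
seg 2: a=5, c=M2/2=-7/10, d=(M3−M2)/(6·2)=7/60, b=Δ2−h2·(2M2+M3)/6=-16/15
t_q=3/2 → seg 0, τ=3/2; S=-3+62/15·τ+0·τ²+-19/120·τ³=853/320

  seg 0: a=-3 b=62/15 c=0 d=-19/120
  seg 1: a=4 b=67/30 c=-19/20 d=1/24
  seg 2: a=5 b=-16/15 c=-7/10 d=7/60
S(3/2) = 853/320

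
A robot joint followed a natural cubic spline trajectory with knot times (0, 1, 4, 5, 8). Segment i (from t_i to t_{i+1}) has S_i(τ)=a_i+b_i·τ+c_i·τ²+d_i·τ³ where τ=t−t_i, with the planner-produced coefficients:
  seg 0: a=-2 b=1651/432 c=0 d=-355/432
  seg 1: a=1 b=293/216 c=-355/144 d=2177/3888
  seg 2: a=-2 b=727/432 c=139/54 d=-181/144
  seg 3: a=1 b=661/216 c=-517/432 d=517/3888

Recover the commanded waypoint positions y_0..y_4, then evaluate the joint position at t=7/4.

y_0=-2 y_1=1 y_2=-2 y_3=1 y_4=3
S(7/4) = 2663/3072

y_0 = S_0(0) = a_0 = -2
y_1 = S_1(0) = a_1 = 1
y_2 = S_2(0) = a_2 = -2
y_3 = S_3(0) = a_3 = 1
y_4 = S_3(3) = 3
t_q=7/4 is in segment 1 (τ=3/4); S_1(τ)=2663/3072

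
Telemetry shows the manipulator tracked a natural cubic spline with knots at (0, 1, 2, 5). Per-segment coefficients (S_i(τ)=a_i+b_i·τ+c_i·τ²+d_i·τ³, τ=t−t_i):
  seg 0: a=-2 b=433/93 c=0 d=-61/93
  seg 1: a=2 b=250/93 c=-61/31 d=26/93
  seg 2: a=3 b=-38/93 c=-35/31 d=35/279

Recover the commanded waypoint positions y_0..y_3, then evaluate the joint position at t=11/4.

y_0 = S_0(0) = a_0 = -2
y_1 = S_1(0) = a_1 = 2
y_2 = S_2(0) = a_2 = 3
y_3 = S_2(3) = -5
t_q=11/4 is in segment 2 (τ=3/4); S_2(τ)=4189/1984

y_0=-2 y_1=2 y_2=3 y_3=-5
S(11/4) = 4189/1984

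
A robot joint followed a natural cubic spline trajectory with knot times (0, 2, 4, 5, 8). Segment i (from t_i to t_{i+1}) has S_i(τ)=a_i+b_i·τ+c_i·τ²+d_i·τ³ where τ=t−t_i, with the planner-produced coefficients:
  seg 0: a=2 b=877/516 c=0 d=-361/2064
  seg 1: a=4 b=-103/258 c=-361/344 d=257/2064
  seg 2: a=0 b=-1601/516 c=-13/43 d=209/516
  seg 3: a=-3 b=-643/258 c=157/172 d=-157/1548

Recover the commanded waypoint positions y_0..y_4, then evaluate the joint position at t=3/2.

y_0 = S_0(0) = a_0 = 2
y_1 = S_1(0) = a_1 = 4
y_2 = S_2(0) = a_2 = 0
y_3 = S_3(0) = a_3 = -3
y_4 = S_3(3) = -5
t_q=3/2 is in segment 0 (τ=3/2); S_0(τ)=21791/5504

y_0=2 y_1=4 y_2=0 y_3=-3 y_4=-5
S(3/2) = 21791/5504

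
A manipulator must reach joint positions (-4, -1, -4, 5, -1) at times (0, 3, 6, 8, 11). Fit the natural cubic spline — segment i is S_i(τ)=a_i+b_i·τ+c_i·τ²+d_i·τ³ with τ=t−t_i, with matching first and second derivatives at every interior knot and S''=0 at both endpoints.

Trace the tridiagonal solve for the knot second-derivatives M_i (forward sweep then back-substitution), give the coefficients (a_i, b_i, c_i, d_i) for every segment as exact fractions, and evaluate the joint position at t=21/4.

Δ: Δ0=1, Δ1=-1, Δ2=9/2, Δ3=-2
row 1: diag=12, rhs=-12; c'=1/4, d'=-1
row 2: denom=10−3·1/4=37/4; d'=(33−3·-1)/(37/4)=144/37
row 3: denom=10−2·8/37=354/37; d'=(-39−2·144/37)/(354/37)=-577/118
back: M3=-577/118
back: M2=144/37−8/37·-577/118=292/59
back: M1=-1−1/4·292/59=-132/59
M: M0=0, M1=-132/59, M2=292/59, M3=-577/118, M4=0
seg 0: a=-4, c=M0/2=0, d=(M1−M0)/(6·3)=-22/177, b=Δ0−h0·(2M0+M1)/6=125/59
seg 1: a=-1, c=M1/2=-66/59, d=(M2−M1)/(6·3)=212/531, b=Δ1−h1·(2M1+M2)/6=-73/59
seg 2: a=-4, c=M2/2=146/59, d=(M3−M2)/(6·2)=-387/472, b=Δ2−h2·(2M2+M3)/6=167/59
seg 3: a=5, c=M3/2=-577/236, d=(M4−M3)/(6·3)=577/2124, b=Δ3−h3·(2M3+M4)/6=341/118
t_q=21/4 → seg 1, τ=9/4; S=-1+-73/59·τ+-66/59·τ²+212/531·τ³=-4625/944

  seg 0: a=-4 b=125/59 c=0 d=-22/177
  seg 1: a=-1 b=-73/59 c=-66/59 d=212/531
  seg 2: a=-4 b=167/59 c=146/59 d=-387/472
  seg 3: a=5 b=341/118 c=-577/236 d=577/2124
S(21/4) = -4625/944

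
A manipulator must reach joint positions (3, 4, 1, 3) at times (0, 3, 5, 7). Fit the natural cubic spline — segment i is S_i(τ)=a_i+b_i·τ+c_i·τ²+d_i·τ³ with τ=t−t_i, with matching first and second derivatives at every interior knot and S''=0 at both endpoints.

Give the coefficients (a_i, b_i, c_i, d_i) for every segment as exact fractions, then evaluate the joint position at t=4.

  seg 0: a=3 b=253/228 c=0 d=-59/684
  seg 1: a=4 b=-139/114 c=-59/76 d=145/456
  seg 2: a=1 b=-29/57 c=43/38 d=-43/228
S(4) = 353/152

Δ: Δ0=1/3, Δ1=-3/2, Δ2=1
row 1: diag=10, rhs=-11; c'=1/5, d'=-11/10
row 2: denom=8−2·1/5=38/5; d'=(15−2·-11/10)/(38/5)=43/19
back: M2=43/19
back: M1=-11/10−1/5·43/19=-59/38
M: M0=0, M1=-59/38, M2=43/19, M3=0
seg 0: a=3, c=M0/2=0, d=(M1−M0)/(6·3)=-59/684, b=Δ0−h0·(2M0+M1)/6=253/228
seg 1: a=4, c=M1/2=-59/76, d=(M2−M1)/(6·2)=145/456, b=Δ1−h1·(2M1+M2)/6=-139/114
seg 2: a=1, c=M2/2=43/38, d=(M3−M2)/(6·2)=-43/228, b=Δ2−h2·(2M2+M3)/6=-29/57
t_q=4 → seg 1, τ=1; S=4+-139/114·τ+-59/76·τ²+145/456·τ³=353/152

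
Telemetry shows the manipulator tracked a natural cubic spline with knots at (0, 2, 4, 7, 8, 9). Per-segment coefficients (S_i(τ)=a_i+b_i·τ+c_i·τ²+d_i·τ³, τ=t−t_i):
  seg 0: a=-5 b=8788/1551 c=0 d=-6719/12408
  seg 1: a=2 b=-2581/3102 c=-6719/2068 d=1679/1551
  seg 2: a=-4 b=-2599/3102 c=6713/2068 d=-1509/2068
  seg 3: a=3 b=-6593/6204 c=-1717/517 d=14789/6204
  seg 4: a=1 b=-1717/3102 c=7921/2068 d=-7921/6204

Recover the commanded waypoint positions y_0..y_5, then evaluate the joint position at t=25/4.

y_0 = S_0(0) = a_0 = -5
y_1 = S_1(0) = a_1 = 2
y_2 = S_2(0) = a_2 = -4
y_3 = S_3(0) = a_3 = 3
y_4 = S_4(0) = a_4 = 1
y_5 = S_4(1) = 3
t_q=25/4 is in segment 2 (τ=9/4); S_2(τ)=296039/132352

y_0=-5 y_1=2 y_2=-4 y_3=3 y_4=1 y_5=3
S(25/4) = 296039/132352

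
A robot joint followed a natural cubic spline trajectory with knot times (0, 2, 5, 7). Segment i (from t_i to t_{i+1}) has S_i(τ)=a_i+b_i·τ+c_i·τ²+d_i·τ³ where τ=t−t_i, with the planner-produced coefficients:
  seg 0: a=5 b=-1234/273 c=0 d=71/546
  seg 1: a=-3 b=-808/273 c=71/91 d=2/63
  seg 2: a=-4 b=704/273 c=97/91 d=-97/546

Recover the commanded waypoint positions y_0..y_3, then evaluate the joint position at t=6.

y_0 = S_0(0) = a_0 = 5
y_1 = S_1(0) = a_1 = -3
y_2 = S_2(0) = a_2 = -4
y_3 = S_2(2) = 4
t_q=6 is in segment 2 (τ=1); S_2(τ)=-97/182

y_0=5 y_1=-3 y_2=-4 y_3=4
S(6) = -97/182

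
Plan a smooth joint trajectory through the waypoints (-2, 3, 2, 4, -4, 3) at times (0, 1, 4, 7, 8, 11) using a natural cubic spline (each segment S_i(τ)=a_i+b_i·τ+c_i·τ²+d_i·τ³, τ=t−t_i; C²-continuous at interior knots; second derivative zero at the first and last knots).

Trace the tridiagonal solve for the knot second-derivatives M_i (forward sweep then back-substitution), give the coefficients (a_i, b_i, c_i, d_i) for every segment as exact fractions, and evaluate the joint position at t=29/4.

  seg 0: a=-2 b=3231/545 c=0 d=-506/545
  seg 1: a=3 b=1713/545 c=-1518/545 d=7978/14715
  seg 2: a=2 b=583/545 c=3424/1635 d=-10931/14715
  seg 3: a=4 b=-700/109 c=-7507/1635 d=4927/1635
  seg 4: a=-4 b=-10733/1635 c=7274/1635 d=-7274/14715
S(29/4) = 75153/34880

Δ: Δ0=5, Δ1=-1/3, Δ2=2/3, Δ3=-8, Δ4=7/3
row 1: diag=8, rhs=-32; c'=3/8, d'=-4
row 2: denom=12−3·3/8=87/8; d'=(6−3·-4)/(87/8)=48/29
row 3: denom=8−3·8/29=208/29; d'=(-52−3·48/29)/(208/29)=-413/52
row 4: denom=8−1·29/208=1635/208; d'=(62−1·-413/52)/(1635/208)=14548/1635
back: M4=14548/1635
back: M3=-413/52−29/208·14548/1635=-15014/1635
back: M2=48/29−8/29·-15014/1635=6848/1635
back: M1=-4−3/8·6848/1635=-3036/545
M: M0=0, M1=-3036/545, M2=6848/1635, M3=-15014/1635, M4=14548/1635, M5=0
seg 0: a=-2, c=M0/2=0, d=(M1−M0)/(6·1)=-506/545, b=Δ0−h0·(2M0+M1)/6=3231/545
seg 1: a=3, c=M1/2=-1518/545, d=(M2−M1)/(6·3)=7978/14715, b=Δ1−h1·(2M1+M2)/6=1713/545
seg 2: a=2, c=M2/2=3424/1635, d=(M3−M2)/(6·3)=-10931/14715, b=Δ2−h2·(2M2+M3)/6=583/545
seg 3: a=4, c=M3/2=-7507/1635, d=(M4−M3)/(6·1)=4927/1635, b=Δ3−h3·(2M3+M4)/6=-700/109
seg 4: a=-4, c=M4/2=7274/1635, d=(M5−M4)/(6·3)=-7274/14715, b=Δ4−h4·(2M4+M5)/6=-10733/1635
t_q=29/4 → seg 3, τ=1/4; S=4+-700/109·τ+-7507/1635·τ²+4927/1635·τ³=75153/34880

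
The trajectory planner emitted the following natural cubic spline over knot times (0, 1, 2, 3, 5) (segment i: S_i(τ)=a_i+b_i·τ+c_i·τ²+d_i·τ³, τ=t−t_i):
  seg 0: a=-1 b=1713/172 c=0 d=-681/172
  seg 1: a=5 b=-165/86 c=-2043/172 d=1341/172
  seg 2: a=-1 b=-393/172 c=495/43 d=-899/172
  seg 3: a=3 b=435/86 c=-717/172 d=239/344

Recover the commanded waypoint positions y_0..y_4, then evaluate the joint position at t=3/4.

y_0 = S_0(0) = a_0 = -1
y_1 = S_1(0) = a_1 = 5
y_2 = S_2(0) = a_2 = -1
y_3 = S_3(0) = a_3 = 3
y_4 = S_3(2) = 2
t_q=3/4 is in segment 0 (τ=3/4); S_0(τ)=52829/11008

y_0=-1 y_1=5 y_2=-1 y_3=3 y_4=2
S(3/4) = 52829/11008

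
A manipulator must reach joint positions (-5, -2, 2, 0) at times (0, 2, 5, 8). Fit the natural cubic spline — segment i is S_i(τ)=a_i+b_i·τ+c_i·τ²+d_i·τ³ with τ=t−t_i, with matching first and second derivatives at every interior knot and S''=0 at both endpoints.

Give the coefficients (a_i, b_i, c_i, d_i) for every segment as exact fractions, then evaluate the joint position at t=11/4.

Δ: Δ0=3/2, Δ1=4/3, Δ2=-2/3
row 1: diag=10, rhs=-1; c'=3/10, d'=-1/10
row 2: denom=12−3·3/10=111/10; d'=(-12−3·-1/10)/(111/10)=-39/37
back: M2=-39/37
back: M1=-1/10−3/10·-39/37=8/37
M: M0=0, M1=8/37, M2=-39/37, M3=0
seg 0: a=-5, c=M0/2=0, d=(M1−M0)/(6·2)=2/111, b=Δ0−h0·(2M0+M1)/6=317/222
seg 1: a=-2, c=M1/2=4/37, d=(M2−M1)/(6·3)=-47/666, b=Δ1−h1·(2M1+M2)/6=365/222
seg 2: a=2, c=M2/2=-39/74, d=(M3−M2)/(6·3)=13/222, b=Δ2−h2·(2M2+M3)/6=43/111
t_q=11/4 → seg 1, τ=3/4; S=-2+365/222·τ+4/37·τ²+-47/666·τ³=-3485/4736

  seg 0: a=-5 b=317/222 c=0 d=2/111
  seg 1: a=-2 b=365/222 c=4/37 d=-47/666
  seg 2: a=2 b=43/111 c=-39/74 d=13/222
S(11/4) = -3485/4736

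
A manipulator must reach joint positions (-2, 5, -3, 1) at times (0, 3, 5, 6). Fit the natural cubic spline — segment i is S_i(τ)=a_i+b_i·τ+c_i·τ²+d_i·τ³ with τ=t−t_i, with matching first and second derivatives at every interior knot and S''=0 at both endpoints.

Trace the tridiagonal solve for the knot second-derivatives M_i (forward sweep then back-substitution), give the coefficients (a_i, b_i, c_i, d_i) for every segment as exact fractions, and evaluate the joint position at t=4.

Δ: Δ0=7/3, Δ1=-4, Δ2=4
row 1: diag=10, rhs=-38; c'=1/5, d'=-19/5
row 2: denom=6−2·1/5=28/5; d'=(48−2·-19/5)/(28/5)=139/14
back: M2=139/14
back: M1=-19/5−1/5·139/14=-81/14
M: M0=0, M1=-81/14, M2=139/14, M3=0
seg 0: a=-2, c=M0/2=0, d=(M1−M0)/(6·3)=-9/28, b=Δ0−h0·(2M0+M1)/6=439/84
seg 1: a=5, c=M1/2=-81/28, d=(M2−M1)/(6·2)=55/42, b=Δ1−h1·(2M1+M2)/6=-145/42
seg 2: a=-3, c=M2/2=139/28, d=(M3−M2)/(6·1)=-139/84, b=Δ2−h2·(2M2+M3)/6=29/42
t_q=4 → seg 1, τ=1; S=5+-145/42·τ+-81/28·τ²+55/42·τ³=-1/28

  seg 0: a=-2 b=439/84 c=0 d=-9/28
  seg 1: a=5 b=-145/42 c=-81/28 d=55/42
  seg 2: a=-3 b=29/42 c=139/28 d=-139/84
S(4) = -1/28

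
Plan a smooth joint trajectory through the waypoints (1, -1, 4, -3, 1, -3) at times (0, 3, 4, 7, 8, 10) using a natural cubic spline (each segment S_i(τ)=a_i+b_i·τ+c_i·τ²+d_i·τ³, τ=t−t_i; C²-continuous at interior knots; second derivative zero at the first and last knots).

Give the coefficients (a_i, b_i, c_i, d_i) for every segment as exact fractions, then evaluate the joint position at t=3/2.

Δ: Δ0=-2/3, Δ1=5, Δ2=-7/3, Δ3=4, Δ4=-2
row 1: diag=8, rhs=34; c'=1/8, d'=17/4
row 2: denom=8−1·1/8=63/8; d'=(-44−1·17/4)/(63/8)=-386/63
row 3: denom=8−3·8/21=48/7; d'=(38−3·-386/63)/(48/7)=74/9
row 4: denom=6−1·7/48=281/48; d'=(-36−1·74/9)/(281/48)=-6368/843
back: M4=-6368/843
back: M3=74/9−7/48·-6368/843=2620/281
back: M2=-386/63−8/21·2620/281=-24478/2529
back: M1=17/4−1/8·-24478/2529=13808/2529
M: M0=0, M1=13808/2529, M2=-24478/2529, M3=2620/281, M4=-6368/843, M5=0
seg 0: a=1, c=M0/2=0, d=(M1−M0)/(6·3)=6904/22761, b=Δ0−h0·(2M0+M1)/6=-8590/2529
seg 1: a=-1, c=M1/2=6904/2529, d=(M2−M1)/(6·1)=-709/281, b=Δ1−h1·(2M1+M2)/6=12122/2529
seg 2: a=4, c=M2/2=-12239/2529, d=(M3−M2)/(6·3)=24029/22761, b=Δ2−h2·(2M2+M3)/6=6787/2529
seg 3: a=-3, c=M3/2=1310/281, d=(M4−M3)/(6·1)=-7114/2529, b=Δ3−h3·(2M3+M4)/6=5440/2529
seg 4: a=1, c=M4/2=-3184/843, d=(M5−M4)/(6·2)=1592/2529, b=Δ4−h4·(2M4+M5)/6=7678/2529
t_q=3/2 → seg 0, τ=3/2; S=1+-8590/2529·τ+0·τ²+6904/22761·τ³=-863/281

  seg 0: a=1 b=-8590/2529 c=0 d=6904/22761
  seg 1: a=-1 b=12122/2529 c=6904/2529 d=-709/281
  seg 2: a=4 b=6787/2529 c=-12239/2529 d=24029/22761
  seg 3: a=-3 b=5440/2529 c=1310/281 d=-7114/2529
  seg 4: a=1 b=7678/2529 c=-3184/843 d=1592/2529
S(3/2) = -863/281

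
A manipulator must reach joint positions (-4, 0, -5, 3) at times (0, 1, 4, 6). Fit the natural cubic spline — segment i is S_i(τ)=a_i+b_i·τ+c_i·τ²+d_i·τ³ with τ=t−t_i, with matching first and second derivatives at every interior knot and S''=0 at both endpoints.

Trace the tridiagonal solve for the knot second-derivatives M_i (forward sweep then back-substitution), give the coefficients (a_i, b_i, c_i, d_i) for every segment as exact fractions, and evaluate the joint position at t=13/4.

Δ: Δ0=4, Δ1=-5/3, Δ2=4
row 1: diag=8, rhs=-34; c'=3/8, d'=-17/4
row 2: denom=10−3·3/8=71/8; d'=(34−3·-17/4)/(71/8)=374/71
back: M2=374/71
back: M1=-17/4−3/8·374/71=-442/71
M: M0=0, M1=-442/71, M2=374/71, M3=0
seg 0: a=-4, c=M0/2=0, d=(M1−M0)/(6·1)=-221/213, b=Δ0−h0·(2M0+M1)/6=1073/213
seg 1: a=0, c=M1/2=-221/71, d=(M2−M1)/(6·3)=136/213, b=Δ1−h1·(2M1+M2)/6=410/213
seg 2: a=-5, c=M2/2=187/71, d=(M3−M2)/(6·2)=-187/426, b=Δ2−h2·(2M2+M3)/6=104/213
t_q=13/4 → seg 1, τ=9/4; S=0+410/213·τ+-221/71·τ²+136/213·τ³=-4719/1136

  seg 0: a=-4 b=1073/213 c=0 d=-221/213
  seg 1: a=0 b=410/213 c=-221/71 d=136/213
  seg 2: a=-5 b=104/213 c=187/71 d=-187/426
S(13/4) = -4719/1136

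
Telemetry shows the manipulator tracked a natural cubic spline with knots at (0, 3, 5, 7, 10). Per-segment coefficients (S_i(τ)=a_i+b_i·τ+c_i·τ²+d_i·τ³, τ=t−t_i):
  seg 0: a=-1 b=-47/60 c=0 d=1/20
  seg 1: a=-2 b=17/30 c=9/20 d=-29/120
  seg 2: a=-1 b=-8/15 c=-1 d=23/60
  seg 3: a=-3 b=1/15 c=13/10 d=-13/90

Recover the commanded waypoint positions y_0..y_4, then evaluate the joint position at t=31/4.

y_0=-1 y_1=-2 y_2=-1 y_3=-3 y_4=5
S(31/4) = -1459/640

y_0 = S_0(0) = a_0 = -1
y_1 = S_1(0) = a_1 = -2
y_2 = S_2(0) = a_2 = -1
y_3 = S_3(0) = a_3 = -3
y_4 = S_3(3) = 5
t_q=31/4 is in segment 3 (τ=3/4); S_3(τ)=-1459/640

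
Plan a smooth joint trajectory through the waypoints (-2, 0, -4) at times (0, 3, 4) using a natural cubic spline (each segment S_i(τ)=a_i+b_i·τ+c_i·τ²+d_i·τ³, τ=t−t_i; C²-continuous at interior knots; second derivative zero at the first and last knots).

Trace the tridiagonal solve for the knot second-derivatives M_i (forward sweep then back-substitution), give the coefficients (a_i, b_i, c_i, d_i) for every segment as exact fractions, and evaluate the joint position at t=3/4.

Δ: Δ0=2/3, Δ1=-4
row 1: diag=8, rhs=-28; c'=1/8, d'=-7/2
back: M1=-7/2
M: M0=0, M1=-7/2, M2=0
seg 0: a=-2, c=M0/2=0, d=(M1−M0)/(6·3)=-7/36, b=Δ0−h0·(2M0+M1)/6=29/12
seg 1: a=0, c=M1/2=-7/4, d=(M2−M1)/(6·1)=7/12, b=Δ1−h1·(2M1+M2)/6=-17/6
t_q=3/4 → seg 0, τ=3/4; S=-2+29/12·τ+0·τ²+-7/36·τ³=-69/256

  seg 0: a=-2 b=29/12 c=0 d=-7/36
  seg 1: a=0 b=-17/6 c=-7/4 d=7/12
S(3/4) = -69/256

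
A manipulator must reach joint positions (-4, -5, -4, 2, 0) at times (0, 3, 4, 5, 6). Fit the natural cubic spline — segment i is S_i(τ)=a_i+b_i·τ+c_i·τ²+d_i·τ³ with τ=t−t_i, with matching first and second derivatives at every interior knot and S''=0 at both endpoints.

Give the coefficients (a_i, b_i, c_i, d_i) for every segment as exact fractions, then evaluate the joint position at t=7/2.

  seg 0: a=-4 b=-11/87 c=0 d=-2/87
  seg 1: a=-5 b=-65/87 c=-6/29 d=170/87
  seg 2: a=-4 b=409/87 c=164/29 d=-379/87
  seg 3: a=2 b=256/87 c=-215/29 d=215/87
S(7/2) = -601/116

Δ: Δ0=-1/3, Δ1=1, Δ2=6, Δ3=-2
row 1: diag=8, rhs=8; c'=1/8, d'=1
row 2: denom=4−1·1/8=31/8; d'=(30−1·1)/(31/8)=232/31
row 3: denom=4−1·8/31=116/31; d'=(-48−1·232/31)/(116/31)=-430/29
back: M3=-430/29
back: M2=232/31−8/31·-430/29=328/29
back: M1=1−1/8·328/29=-12/29
M: M0=0, M1=-12/29, M2=328/29, M3=-430/29, M4=0
seg 0: a=-4, c=M0/2=0, d=(M1−M0)/(6·3)=-2/87, b=Δ0−h0·(2M0+M1)/6=-11/87
seg 1: a=-5, c=M1/2=-6/29, d=(M2−M1)/(6·1)=170/87, b=Δ1−h1·(2M1+M2)/6=-65/87
seg 2: a=-4, c=M2/2=164/29, d=(M3−M2)/(6·1)=-379/87, b=Δ2−h2·(2M2+M3)/6=409/87
seg 3: a=2, c=M3/2=-215/29, d=(M4−M3)/(6·1)=215/87, b=Δ3−h3·(2M3+M4)/6=256/87
t_q=7/2 → seg 1, τ=1/2; S=-5+-65/87·τ+-6/29·τ²+170/87·τ³=-601/116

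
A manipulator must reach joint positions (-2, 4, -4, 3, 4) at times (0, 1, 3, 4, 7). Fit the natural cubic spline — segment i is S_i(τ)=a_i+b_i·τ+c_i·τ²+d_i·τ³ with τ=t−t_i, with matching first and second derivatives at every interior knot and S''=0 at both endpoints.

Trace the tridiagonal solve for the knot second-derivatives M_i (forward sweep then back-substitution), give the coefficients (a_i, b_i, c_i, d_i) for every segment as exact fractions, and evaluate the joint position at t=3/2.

  seg 0: a=-2 b=3239/375 c=0 d=-989/375
  seg 1: a=4 b=272/375 c=-989/125 d=2081/750
  seg 2: a=-4 b=178/75 c=1092/125 d=-1541/375
  seg 3: a=3 b=2819/375 c=-449/125 d=449/1125
S(3/2) = 5463/2000

Δ: Δ0=6, Δ1=-4, Δ2=7, Δ3=1/3
row 1: diag=6, rhs=-60; c'=1/3, d'=-10
row 2: denom=6−2·1/3=16/3; d'=(66−2·-10)/(16/3)=129/8
row 3: denom=8−1·3/16=125/16; d'=(-40−1·129/8)/(125/16)=-898/125
back: M3=-898/125
back: M2=129/8−3/16·-898/125=2184/125
back: M1=-10−1/3·2184/125=-1978/125
M: M0=0, M1=-1978/125, M2=2184/125, M3=-898/125, M4=0
seg 0: a=-2, c=M0/2=0, d=(M1−M0)/(6·1)=-989/375, b=Δ0−h0·(2M0+M1)/6=3239/375
seg 1: a=4, c=M1/2=-989/125, d=(M2−M1)/(6·2)=2081/750, b=Δ1−h1·(2M1+M2)/6=272/375
seg 2: a=-4, c=M2/2=1092/125, d=(M3−M2)/(6·1)=-1541/375, b=Δ2−h2·(2M2+M3)/6=178/75
seg 3: a=3, c=M3/2=-449/125, d=(M4−M3)/(6·3)=449/1125, b=Δ3−h3·(2M3+M4)/6=2819/375
t_q=3/2 → seg 1, τ=1/2; S=4+272/375·τ+-989/125·τ²+2081/750·τ³=5463/2000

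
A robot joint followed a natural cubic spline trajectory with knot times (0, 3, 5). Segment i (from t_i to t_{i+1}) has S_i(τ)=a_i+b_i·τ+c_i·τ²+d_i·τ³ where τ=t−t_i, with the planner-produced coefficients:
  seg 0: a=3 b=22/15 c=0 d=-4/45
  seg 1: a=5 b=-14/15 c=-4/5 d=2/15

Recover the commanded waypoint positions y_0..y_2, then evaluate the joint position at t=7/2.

y_0=3 y_1=5 y_2=1
S(7/2) = 87/20

y_0 = S_0(0) = a_0 = 3
y_1 = S_1(0) = a_1 = 5
y_2 = S_1(2) = 1
t_q=7/2 is in segment 1 (τ=1/2); S_1(τ)=87/20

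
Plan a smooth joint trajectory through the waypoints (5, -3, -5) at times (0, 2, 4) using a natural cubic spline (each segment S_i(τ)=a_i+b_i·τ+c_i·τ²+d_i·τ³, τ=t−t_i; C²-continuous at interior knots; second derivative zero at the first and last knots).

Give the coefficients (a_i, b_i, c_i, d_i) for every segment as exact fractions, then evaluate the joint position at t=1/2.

Δ: Δ0=-4, Δ1=-1
row 1: diag=8, rhs=18; c'=1/4, d'=9/4
back: M1=9/4
M: M0=0, M1=9/4, M2=0
seg 0: a=5, c=M0/2=0, d=(M1−M0)/(6·2)=3/16, b=Δ0−h0·(2M0+M1)/6=-19/4
seg 1: a=-3, c=M1/2=9/8, d=(M2−M1)/(6·2)=-3/16, b=Δ1−h1·(2M1+M2)/6=-5/2
t_q=1/2 → seg 0, τ=1/2; S=5+-19/4·τ+0·τ²+3/16·τ³=339/128

  seg 0: a=5 b=-19/4 c=0 d=3/16
  seg 1: a=-3 b=-5/2 c=9/8 d=-3/16
S(1/2) = 339/128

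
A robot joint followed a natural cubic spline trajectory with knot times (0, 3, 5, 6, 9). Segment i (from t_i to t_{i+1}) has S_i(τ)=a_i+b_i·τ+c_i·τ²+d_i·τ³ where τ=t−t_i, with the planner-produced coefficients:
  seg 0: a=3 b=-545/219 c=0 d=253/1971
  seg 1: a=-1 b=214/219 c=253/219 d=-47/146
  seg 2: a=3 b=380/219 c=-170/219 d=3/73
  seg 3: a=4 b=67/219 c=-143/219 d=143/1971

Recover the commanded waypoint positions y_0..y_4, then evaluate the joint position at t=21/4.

y_0=3 y_1=-1 y_2=3 y_3=4 y_4=1
S(21/4) = 15819/4672

y_0 = S_0(0) = a_0 = 3
y_1 = S_1(0) = a_1 = -1
y_2 = S_2(0) = a_2 = 3
y_3 = S_3(0) = a_3 = 4
y_4 = S_3(3) = 1
t_q=21/4 is in segment 2 (τ=1/4); S_2(τ)=15819/4672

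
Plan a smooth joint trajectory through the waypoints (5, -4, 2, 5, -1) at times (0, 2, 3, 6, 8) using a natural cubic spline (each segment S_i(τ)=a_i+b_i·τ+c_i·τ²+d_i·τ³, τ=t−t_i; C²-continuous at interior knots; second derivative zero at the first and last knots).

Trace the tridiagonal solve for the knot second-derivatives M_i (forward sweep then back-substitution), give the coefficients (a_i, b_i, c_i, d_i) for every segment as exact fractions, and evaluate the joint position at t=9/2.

Δ: Δ0=-9/2, Δ1=6, Δ2=1, Δ3=-3
row 1: diag=6, rhs=63; c'=1/6, d'=21/2
row 2: denom=8−1·1/6=47/6; d'=(-30−1·21/2)/(47/6)=-243/47
row 3: denom=10−3·18/47=416/47; d'=(-24−3·-243/47)/(416/47)=-399/416
back: M3=-399/416
back: M2=-243/47−18/47·-399/416=-999/208
back: M1=21/2−1/6·-999/208=4701/416
M: M0=0, M1=4701/416, M2=-999/208, M3=-399/416, M4=0
seg 0: a=5, c=M0/2=0, d=(M1−M0)/(6·2)=1567/1664, b=Δ0−h0·(2M0+M1)/6=-3439/416
seg 1: a=-4, c=M1/2=4701/832, d=(M2−M1)/(6·1)=-2233/832, b=Δ1−h1·(2M1+M2)/6=631/208
seg 2: a=2, c=M2/2=-999/416, d=(M3−M2)/(6·3)=41/192, b=Δ2−h2·(2M2+M3)/6=5227/832
seg 3: a=5, c=M3/2=-399/832, d=(M4−M3)/(6·2)=133/1664, b=Δ3−h3·(2M3+M4)/6=-491/208
t_q=9/2 → seg 2, τ=3/2; S=2+5227/832·τ+-999/416·τ²+41/192·τ³=44869/6656

  seg 0: a=5 b=-3439/416 c=0 d=1567/1664
  seg 1: a=-4 b=631/208 c=4701/832 d=-2233/832
  seg 2: a=2 b=5227/832 c=-999/416 d=41/192
  seg 3: a=5 b=-491/208 c=-399/832 d=133/1664
S(9/2) = 44869/6656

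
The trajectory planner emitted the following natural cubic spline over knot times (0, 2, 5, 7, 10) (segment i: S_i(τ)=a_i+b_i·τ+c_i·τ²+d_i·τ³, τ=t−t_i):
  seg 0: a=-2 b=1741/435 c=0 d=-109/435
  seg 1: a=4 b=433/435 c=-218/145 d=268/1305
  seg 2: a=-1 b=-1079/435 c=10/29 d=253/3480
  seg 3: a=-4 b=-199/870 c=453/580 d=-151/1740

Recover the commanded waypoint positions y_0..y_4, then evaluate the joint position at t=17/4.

y_0=-2 y_1=4 y_2=-1 y_3=-4 y_4=0
S(17/4) = 449/464

y_0 = S_0(0) = a_0 = -2
y_1 = S_1(0) = a_1 = 4
y_2 = S_2(0) = a_2 = -1
y_3 = S_3(0) = a_3 = -4
y_4 = S_3(3) = 0
t_q=17/4 is in segment 1 (τ=9/4); S_1(τ)=449/464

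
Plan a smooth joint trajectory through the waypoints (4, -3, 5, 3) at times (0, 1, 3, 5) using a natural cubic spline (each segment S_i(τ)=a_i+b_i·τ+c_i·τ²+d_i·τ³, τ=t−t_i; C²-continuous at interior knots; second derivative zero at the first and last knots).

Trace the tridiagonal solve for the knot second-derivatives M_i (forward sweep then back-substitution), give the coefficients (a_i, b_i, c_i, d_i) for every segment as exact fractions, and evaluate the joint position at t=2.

Δ: Δ0=-7, Δ1=4, Δ2=-1
row 1: diag=6, rhs=66; c'=1/3, d'=11
row 2: denom=8−2·1/3=22/3; d'=(-30−2·11)/(22/3)=-78/11
back: M2=-78/11
back: M1=11−1/3·-78/11=147/11
M: M0=0, M1=147/11, M2=-78/11, M3=0
seg 0: a=4, c=M0/2=0, d=(M1−M0)/(6·1)=49/22, b=Δ0−h0·(2M0+M1)/6=-203/22
seg 1: a=-3, c=M1/2=147/22, d=(M2−M1)/(6·2)=-75/44, b=Δ1−h1·(2M1+M2)/6=-28/11
seg 2: a=5, c=M2/2=-39/11, d=(M3−M2)/(6·2)=13/22, b=Δ2−h2·(2M2+M3)/6=41/11
t_q=2 → seg 1, τ=1; S=-3+-28/11·τ+147/22·τ²+-75/44·τ³=-25/44

  seg 0: a=4 b=-203/22 c=0 d=49/22
  seg 1: a=-3 b=-28/11 c=147/22 d=-75/44
  seg 2: a=5 b=41/11 c=-39/11 d=13/22
S(2) = -25/44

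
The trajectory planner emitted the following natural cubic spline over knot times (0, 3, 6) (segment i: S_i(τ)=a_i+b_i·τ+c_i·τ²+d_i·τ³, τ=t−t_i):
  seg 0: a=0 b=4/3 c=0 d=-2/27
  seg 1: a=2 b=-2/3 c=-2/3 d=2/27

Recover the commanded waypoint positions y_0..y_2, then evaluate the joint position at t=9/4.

y_0 = S_0(0) = a_0 = 0
y_1 = S_1(0) = a_1 = 2
y_2 = S_1(3) = -4
t_q=9/4 is in segment 0 (τ=9/4); S_0(τ)=69/32

y_0=0 y_1=2 y_2=-4
S(9/4) = 69/32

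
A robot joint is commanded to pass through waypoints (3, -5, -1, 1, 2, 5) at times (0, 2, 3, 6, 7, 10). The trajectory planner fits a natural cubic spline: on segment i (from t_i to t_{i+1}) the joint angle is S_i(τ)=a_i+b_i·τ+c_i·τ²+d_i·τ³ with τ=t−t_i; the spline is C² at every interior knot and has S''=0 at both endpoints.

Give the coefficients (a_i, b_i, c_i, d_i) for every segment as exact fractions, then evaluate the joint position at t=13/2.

  seg 0: a=3 b=-17464/2529 c=0 d=1837/2529
  seg 1: a=-5 b=4580/2529 c=3674/843 d=-5486/2529
  seg 2: a=-1 b=10166/2529 c=-604/281 d=7828/22761
  seg 3: a=1 b=1034/2529 c=2392/2529 d=-299/843
  seg 4: a=2 b=3127/2529 c=-299/2529 d=299/22761
S(13/2) = 28255/20232

Δ: Δ0=-4, Δ1=4, Δ2=2/3, Δ3=1, Δ4=1
row 1: diag=6, rhs=48; c'=1/6, d'=8
row 2: denom=8−1·1/6=47/6; d'=(-20−1·8)/(47/6)=-168/47
row 3: denom=8−3·18/47=322/47; d'=(2−3·-168/47)/(322/47)=13/7
row 4: denom=8−1·47/322=2529/322; d'=(0−1·13/7)/(2529/322)=-598/2529
back: M4=-598/2529
back: M3=13/7−47/322·-598/2529=4784/2529
back: M2=-168/47−18/47·4784/2529=-1208/281
back: M1=8−1/6·-1208/281=7348/843
M: M0=0, M1=7348/843, M2=-1208/281, M3=4784/2529, M4=-598/2529, M5=0
seg 0: a=3, c=M0/2=0, d=(M1−M0)/(6·2)=1837/2529, b=Δ0−h0·(2M0+M1)/6=-17464/2529
seg 1: a=-5, c=M1/2=3674/843, d=(M2−M1)/(6·1)=-5486/2529, b=Δ1−h1·(2M1+M2)/6=4580/2529
seg 2: a=-1, c=M2/2=-604/281, d=(M3−M2)/(6·3)=7828/22761, b=Δ2−h2·(2M2+M3)/6=10166/2529
seg 3: a=1, c=M3/2=2392/2529, d=(M4−M3)/(6·1)=-299/843, b=Δ3−h3·(2M3+M4)/6=1034/2529
seg 4: a=2, c=M4/2=-299/2529, d=(M5−M4)/(6·3)=299/22761, b=Δ4−h4·(2M4+M5)/6=3127/2529
t_q=13/2 → seg 3, τ=1/2; S=1+1034/2529·τ+2392/2529·τ²+-299/843·τ³=28255/20232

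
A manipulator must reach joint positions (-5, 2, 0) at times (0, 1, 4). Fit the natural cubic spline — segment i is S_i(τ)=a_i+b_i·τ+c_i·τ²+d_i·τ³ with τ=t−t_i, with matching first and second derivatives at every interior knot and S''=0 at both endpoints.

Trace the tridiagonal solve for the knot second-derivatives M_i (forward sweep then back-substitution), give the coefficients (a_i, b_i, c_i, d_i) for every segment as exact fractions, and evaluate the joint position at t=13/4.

Δ: Δ0=7, Δ1=-2/3
row 1: diag=8, rhs=-46; c'=3/8, d'=-23/4
back: M1=-23/4
M: M0=0, M1=-23/4, M2=0
seg 0: a=-5, c=M0/2=0, d=(M1−M0)/(6·1)=-23/24, b=Δ0−h0·(2M0+M1)/6=191/24
seg 1: a=2, c=M1/2=-23/8, d=(M2−M1)/(6·3)=23/72, b=Δ1−h1·(2M1+M2)/6=61/12
t_q=13/4 → seg 1, τ=9/4; S=2+61/12·τ+-23/8·τ²+23/72·τ³=1291/512

  seg 0: a=-5 b=191/24 c=0 d=-23/24
  seg 1: a=2 b=61/12 c=-23/8 d=23/72
S(13/4) = 1291/512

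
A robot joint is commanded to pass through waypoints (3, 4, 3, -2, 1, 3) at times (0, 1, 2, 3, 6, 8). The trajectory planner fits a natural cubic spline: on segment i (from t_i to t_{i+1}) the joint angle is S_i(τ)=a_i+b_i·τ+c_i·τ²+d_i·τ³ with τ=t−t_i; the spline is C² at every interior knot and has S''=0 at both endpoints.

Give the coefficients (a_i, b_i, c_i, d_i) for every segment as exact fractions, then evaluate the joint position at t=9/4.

  seg 0: a=3 b=1229/1025 c=0 d=-204/1025
  seg 1: a=4 b=617/1025 c=-612/1025 d=-206/205
  seg 2: a=3 b=-3697/1025 c=-3702/1025 d=2274/1025
  seg 3: a=-2 b=-4279/1025 c=624/205 d=-1352/3075
  seg 4: a=1 b=2273/1025 c=-936/1025 d=156/1025
S(9/4) = 62557/32800

Δ: Δ0=1, Δ1=-1, Δ2=-5, Δ3=1, Δ4=1
row 1: diag=4, rhs=-12; c'=1/4, d'=-3
row 2: denom=4−1·1/4=15/4; d'=(-24−1·-3)/(15/4)=-28/5
row 3: denom=8−1·4/15=116/15; d'=(36−1·-28/5)/(116/15)=156/29
row 4: denom=10−3·45/116=1025/116; d'=(0−3·156/29)/(1025/116)=-1872/1025
back: M4=-1872/1025
back: M3=156/29−45/116·-1872/1025=1248/205
back: M2=-28/5−4/15·1248/205=-7404/1025
back: M1=-3−1/4·-7404/1025=-1224/1025
M: M0=0, M1=-1224/1025, M2=-7404/1025, M3=1248/205, M4=-1872/1025, M5=0
seg 0: a=3, c=M0/2=0, d=(M1−M0)/(6·1)=-204/1025, b=Δ0−h0·(2M0+M1)/6=1229/1025
seg 1: a=4, c=M1/2=-612/1025, d=(M2−M1)/(6·1)=-206/205, b=Δ1−h1·(2M1+M2)/6=617/1025
seg 2: a=3, c=M2/2=-3702/1025, d=(M3−M2)/(6·1)=2274/1025, b=Δ2−h2·(2M2+M3)/6=-3697/1025
seg 3: a=-2, c=M3/2=624/205, d=(M4−M3)/(6·3)=-1352/3075, b=Δ3−h3·(2M3+M4)/6=-4279/1025
seg 4: a=1, c=M4/2=-936/1025, d=(M5−M4)/(6·2)=156/1025, b=Δ4−h4·(2M4+M5)/6=2273/1025
t_q=9/4 → seg 2, τ=1/4; S=3+-3697/1025·τ+-3702/1025·τ²+2274/1025·τ³=62557/32800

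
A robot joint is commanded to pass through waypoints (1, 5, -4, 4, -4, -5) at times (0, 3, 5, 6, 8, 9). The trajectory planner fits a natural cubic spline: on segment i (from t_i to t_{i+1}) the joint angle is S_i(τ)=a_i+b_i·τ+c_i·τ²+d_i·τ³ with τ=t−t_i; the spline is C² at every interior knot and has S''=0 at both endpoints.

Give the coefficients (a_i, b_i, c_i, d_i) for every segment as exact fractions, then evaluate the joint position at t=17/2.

  seg 0: a=1 b=25297/5196 c=0 d=-2041/5196
  seg 1: a=5 b=-14905/2598 c=-6123/1732 d=21583/10392
  seg 2: a=-4 b=6553/1299 c=3865/433 d=-7756/1299
  seg 3: a=4 b=6475/1299 c=-3891/433 d=11675/5196
  seg 4: a=-4 b=-5192/1299 c=3893/866 d=-3893/2598
S(17/2) = -35069/6928

Δ: Δ0=4/3, Δ1=-9/2, Δ2=8, Δ3=-4, Δ4=-1
row 1: diag=10, rhs=-35; c'=1/5, d'=-7/2
row 2: denom=6−2·1/5=28/5; d'=(75−2·-7/2)/(28/5)=205/14
row 3: denom=6−1·5/28=163/28; d'=(-72−1·205/14)/(163/28)=-2426/163
row 4: denom=6−2·56/163=866/163; d'=(18−2·-2426/163)/(866/163)=3893/433
back: M4=3893/433
back: M3=-2426/163−56/163·3893/433=-7782/433
back: M2=205/14−5/28·-7782/433=7730/433
back: M1=-7/2−1/5·7730/433=-6123/866
M: M0=0, M1=-6123/866, M2=7730/433, M3=-7782/433, M4=3893/433, M5=0
seg 0: a=1, c=M0/2=0, d=(M1−M0)/(6·3)=-2041/5196, b=Δ0−h0·(2M0+M1)/6=25297/5196
seg 1: a=5, c=M1/2=-6123/1732, d=(M2−M1)/(6·2)=21583/10392, b=Δ1−h1·(2M1+M2)/6=-14905/2598
seg 2: a=-4, c=M2/2=3865/433, d=(M3−M2)/(6·1)=-7756/1299, b=Δ2−h2·(2M2+M3)/6=6553/1299
seg 3: a=4, c=M3/2=-3891/433, d=(M4−M3)/(6·2)=11675/5196, b=Δ3−h3·(2M3+M4)/6=6475/1299
seg 4: a=-4, c=M4/2=3893/866, d=(M5−M4)/(6·1)=-3893/2598, b=Δ4−h4·(2M4+M5)/6=-5192/1299
t_q=17/2 → seg 4, τ=1/2; S=-4+-5192/1299·τ+3893/866·τ²+-3893/2598·τ³=-35069/6928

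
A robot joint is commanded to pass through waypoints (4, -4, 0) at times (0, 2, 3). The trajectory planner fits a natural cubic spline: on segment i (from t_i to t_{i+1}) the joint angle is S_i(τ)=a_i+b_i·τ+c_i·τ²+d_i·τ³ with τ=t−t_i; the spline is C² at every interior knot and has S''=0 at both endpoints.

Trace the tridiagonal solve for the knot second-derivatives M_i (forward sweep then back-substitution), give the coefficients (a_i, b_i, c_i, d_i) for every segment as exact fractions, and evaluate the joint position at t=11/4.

Δ: Δ0=-4, Δ1=4
row 1: diag=6, rhs=48; c'=1/6, d'=8
back: M1=8
M: M0=0, M1=8, M2=0
seg 0: a=4, c=M0/2=0, d=(M1−M0)/(6·2)=2/3, b=Δ0−h0·(2M0+M1)/6=-20/3
seg 1: a=-4, c=M1/2=4, d=(M2−M1)/(6·1)=-4/3, b=Δ1−h1·(2M1+M2)/6=4/3
t_q=11/4 → seg 1, τ=3/4; S=-4+4/3·τ+4·τ²+-4/3·τ³=-21/16

  seg 0: a=4 b=-20/3 c=0 d=2/3
  seg 1: a=-4 b=4/3 c=4 d=-4/3
S(11/4) = -21/16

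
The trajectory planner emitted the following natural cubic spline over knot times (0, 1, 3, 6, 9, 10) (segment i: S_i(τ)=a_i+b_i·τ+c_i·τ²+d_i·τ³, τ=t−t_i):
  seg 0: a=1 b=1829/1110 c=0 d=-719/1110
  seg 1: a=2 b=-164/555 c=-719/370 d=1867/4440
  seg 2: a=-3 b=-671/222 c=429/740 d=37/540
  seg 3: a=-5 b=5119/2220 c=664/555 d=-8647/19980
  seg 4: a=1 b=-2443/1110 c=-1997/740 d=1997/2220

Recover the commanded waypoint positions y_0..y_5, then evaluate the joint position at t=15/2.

y_0=1 y_1=2 y_2=-3 y_3=-5 y_4=1 y_5=-3
S(15/2) = -367/1184

y_0 = S_0(0) = a_0 = 1
y_1 = S_1(0) = a_1 = 2
y_2 = S_2(0) = a_2 = -3
y_3 = S_3(0) = a_3 = -5
y_4 = S_4(0) = a_4 = 1
y_5 = S_4(1) = -3
t_q=15/2 is in segment 3 (τ=3/2); S_3(τ)=-367/1184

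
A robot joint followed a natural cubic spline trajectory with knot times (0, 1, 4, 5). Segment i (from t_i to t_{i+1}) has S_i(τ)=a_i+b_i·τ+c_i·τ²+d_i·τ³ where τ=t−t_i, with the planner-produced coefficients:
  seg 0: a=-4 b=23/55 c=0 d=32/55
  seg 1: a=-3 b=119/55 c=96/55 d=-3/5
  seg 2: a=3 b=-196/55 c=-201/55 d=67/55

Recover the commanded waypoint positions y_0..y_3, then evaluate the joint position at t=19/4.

y_0=-4 y_1=-3 y_2=3 y_3=-3
S(19/4) = -855/704

y_0 = S_0(0) = a_0 = -4
y_1 = S_1(0) = a_1 = -3
y_2 = S_2(0) = a_2 = 3
y_3 = S_2(1) = -3
t_q=19/4 is in segment 2 (τ=3/4); S_2(τ)=-855/704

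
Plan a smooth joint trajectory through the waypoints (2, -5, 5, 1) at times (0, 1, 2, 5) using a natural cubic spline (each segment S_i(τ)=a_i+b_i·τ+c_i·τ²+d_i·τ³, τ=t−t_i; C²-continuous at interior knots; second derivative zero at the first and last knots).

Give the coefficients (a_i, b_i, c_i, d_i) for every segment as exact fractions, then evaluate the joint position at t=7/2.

  seg 0: a=2 b=-1093/93 c=0 d=442/93
  seg 1: a=-5 b=233/93 c=442/31 d=-629/93
  seg 2: a=5 b=998/93 c=-187/31 d=187/279
S(7/2) = 2427/248

Δ: Δ0=-7, Δ1=10, Δ2=-4/3
row 1: diag=4, rhs=102; c'=1/4, d'=51/2
row 2: denom=8−1·1/4=31/4; d'=(-68−1·51/2)/(31/4)=-374/31
back: M2=-374/31
back: M1=51/2−1/4·-374/31=884/31
M: M0=0, M1=884/31, M2=-374/31, M3=0
seg 0: a=2, c=M0/2=0, d=(M1−M0)/(6·1)=442/93, b=Δ0−h0·(2M0+M1)/6=-1093/93
seg 1: a=-5, c=M1/2=442/31, d=(M2−M1)/(6·1)=-629/93, b=Δ1−h1·(2M1+M2)/6=233/93
seg 2: a=5, c=M2/2=-187/31, d=(M3−M2)/(6·3)=187/279, b=Δ2−h2·(2M2+M3)/6=998/93
t_q=7/2 → seg 2, τ=3/2; S=5+998/93·τ+-187/31·τ²+187/279·τ³=2427/248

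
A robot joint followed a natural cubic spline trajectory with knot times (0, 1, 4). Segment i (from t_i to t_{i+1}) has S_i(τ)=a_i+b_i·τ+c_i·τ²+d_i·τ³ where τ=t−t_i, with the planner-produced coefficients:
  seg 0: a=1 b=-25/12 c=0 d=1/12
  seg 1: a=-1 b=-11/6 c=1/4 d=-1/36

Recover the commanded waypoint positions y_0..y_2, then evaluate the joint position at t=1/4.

y_0=1 y_1=-1 y_2=-5
S(1/4) = 123/256

y_0 = S_0(0) = a_0 = 1
y_1 = S_1(0) = a_1 = -1
y_2 = S_1(3) = -5
t_q=1/4 is in segment 0 (τ=1/4); S_0(τ)=123/256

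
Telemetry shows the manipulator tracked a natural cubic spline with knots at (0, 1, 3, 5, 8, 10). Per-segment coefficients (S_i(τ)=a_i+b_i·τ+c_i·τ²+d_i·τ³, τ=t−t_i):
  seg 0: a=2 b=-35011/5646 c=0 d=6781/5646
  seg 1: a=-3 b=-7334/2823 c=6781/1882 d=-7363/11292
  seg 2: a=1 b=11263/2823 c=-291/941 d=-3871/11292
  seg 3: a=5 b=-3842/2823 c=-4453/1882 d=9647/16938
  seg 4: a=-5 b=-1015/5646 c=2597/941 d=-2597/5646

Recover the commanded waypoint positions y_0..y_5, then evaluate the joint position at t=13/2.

y_0=2 y_1=-3 y_2=1 y_3=5 y_4=-5 y_5=2
S(13/2) = -6669/15056

y_0 = S_0(0) = a_0 = 2
y_1 = S_1(0) = a_1 = -3
y_2 = S_2(0) = a_2 = 1
y_3 = S_3(0) = a_3 = 5
y_4 = S_4(0) = a_4 = -5
y_5 = S_4(2) = 2
t_q=13/2 is in segment 3 (τ=3/2); S_3(τ)=-6669/15056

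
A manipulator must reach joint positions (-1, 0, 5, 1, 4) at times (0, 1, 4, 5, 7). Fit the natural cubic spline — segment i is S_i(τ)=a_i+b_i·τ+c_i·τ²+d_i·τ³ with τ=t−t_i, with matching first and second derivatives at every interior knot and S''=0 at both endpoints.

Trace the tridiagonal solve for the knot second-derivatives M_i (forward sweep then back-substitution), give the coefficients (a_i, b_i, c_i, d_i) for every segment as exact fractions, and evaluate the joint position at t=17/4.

  seg 0: a=-1 b=1033/1932 c=0 d=899/1932
  seg 1: a=0 b=1865/966 c=899/644 d=-2867/5796
  seg 2: a=5 b=-5891/1932 c=-492/161 d=581/276
  seg 3: a=1 b=-2749/966 c=2099/644 d=-2099/3864
S(17/4) = 168145/41216

Δ: Δ0=1, Δ1=5/3, Δ2=-4, Δ3=3/2
row 1: diag=8, rhs=4; c'=3/8, d'=1/2
row 2: denom=8−3·3/8=55/8; d'=(-34−3·1/2)/(55/8)=-284/55
row 3: denom=6−1·8/55=322/55; d'=(33−1·-284/55)/(322/55)=2099/322
back: M3=2099/322
back: M2=-284/55−8/55·2099/322=-984/161
back: M1=1/2−3/8·-984/161=899/322
M: M0=0, M1=899/322, M2=-984/161, M3=2099/322, M4=0
seg 0: a=-1, c=M0/2=0, d=(M1−M0)/(6·1)=899/1932, b=Δ0−h0·(2M0+M1)/6=1033/1932
seg 1: a=0, c=M1/2=899/644, d=(M2−M1)/(6·3)=-2867/5796, b=Δ1−h1·(2M1+M2)/6=1865/966
seg 2: a=5, c=M2/2=-492/161, d=(M3−M2)/(6·1)=581/276, b=Δ2−h2·(2M2+M3)/6=-5891/1932
seg 3: a=1, c=M3/2=2099/644, d=(M4−M3)/(6·2)=-2099/3864, b=Δ3−h3·(2M3+M4)/6=-2749/966
t_q=17/4 → seg 2, τ=1/4; S=5+-5891/1932·τ+-492/161·τ²+581/276·τ³=168145/41216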